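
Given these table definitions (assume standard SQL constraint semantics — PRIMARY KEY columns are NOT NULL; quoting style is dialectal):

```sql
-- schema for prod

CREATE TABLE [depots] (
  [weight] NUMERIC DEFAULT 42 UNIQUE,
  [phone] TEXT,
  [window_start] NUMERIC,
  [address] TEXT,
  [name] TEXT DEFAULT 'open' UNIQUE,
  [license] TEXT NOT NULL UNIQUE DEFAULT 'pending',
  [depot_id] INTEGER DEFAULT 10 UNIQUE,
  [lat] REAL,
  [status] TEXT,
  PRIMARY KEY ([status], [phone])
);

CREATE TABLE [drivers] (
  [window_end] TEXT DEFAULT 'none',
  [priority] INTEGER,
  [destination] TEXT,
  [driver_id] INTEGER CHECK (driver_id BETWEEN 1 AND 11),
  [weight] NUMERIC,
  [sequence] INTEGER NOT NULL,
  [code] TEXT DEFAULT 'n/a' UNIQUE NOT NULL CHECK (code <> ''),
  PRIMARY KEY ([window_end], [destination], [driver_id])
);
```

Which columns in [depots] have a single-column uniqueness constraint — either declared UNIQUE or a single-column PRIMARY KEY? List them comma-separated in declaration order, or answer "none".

- weight: declared UNIQUE → unique.
- phone: part of a composite PRIMARY KEY — only the tuple is unique, not this column on its own.
- window_start: no UNIQUE or single-column PK constraint.
- address: no UNIQUE or single-column PK constraint.
- name: declared UNIQUE → unique.
- license: declared UNIQUE → unique.
- depot_id: declared UNIQUE → unique.
- lat: no UNIQUE or single-column PK constraint.
- status: part of a composite PRIMARY KEY — only the tuple is unique, not this column on its own.

weight, name, license, depot_id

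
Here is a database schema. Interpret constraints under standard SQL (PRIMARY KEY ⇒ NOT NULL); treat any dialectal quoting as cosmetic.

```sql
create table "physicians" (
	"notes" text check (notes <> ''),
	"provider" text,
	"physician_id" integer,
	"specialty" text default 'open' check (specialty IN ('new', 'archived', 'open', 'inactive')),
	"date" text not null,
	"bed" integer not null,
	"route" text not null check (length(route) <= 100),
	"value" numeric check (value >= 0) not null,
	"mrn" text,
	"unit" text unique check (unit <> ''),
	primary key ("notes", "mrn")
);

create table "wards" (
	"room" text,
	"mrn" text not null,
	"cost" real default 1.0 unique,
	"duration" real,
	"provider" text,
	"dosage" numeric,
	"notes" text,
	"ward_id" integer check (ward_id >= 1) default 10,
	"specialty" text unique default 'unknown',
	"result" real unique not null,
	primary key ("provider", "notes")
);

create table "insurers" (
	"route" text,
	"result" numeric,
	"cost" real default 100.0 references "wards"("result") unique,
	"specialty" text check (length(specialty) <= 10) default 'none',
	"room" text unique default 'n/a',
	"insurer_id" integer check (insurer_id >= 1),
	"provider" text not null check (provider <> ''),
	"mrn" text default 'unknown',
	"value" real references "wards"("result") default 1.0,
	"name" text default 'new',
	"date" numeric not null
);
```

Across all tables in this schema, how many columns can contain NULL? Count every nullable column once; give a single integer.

physicians: 4 nullable (provider, physician_id, specialty, unit — PK (notes, mrn) and explicit NOT NULL columns excluded).
wards: 6 nullable (room, cost, duration, dosage, ward_id, specialty — PK (provider, notes) and explicit NOT NULL columns excluded).
insurers: 9 nullable (route, result, cost, specialty, room, insurer_id, mrn, value, name — PK none and explicit NOT NULL columns excluded).
Total: 4 + 6 + 9 = 19.

19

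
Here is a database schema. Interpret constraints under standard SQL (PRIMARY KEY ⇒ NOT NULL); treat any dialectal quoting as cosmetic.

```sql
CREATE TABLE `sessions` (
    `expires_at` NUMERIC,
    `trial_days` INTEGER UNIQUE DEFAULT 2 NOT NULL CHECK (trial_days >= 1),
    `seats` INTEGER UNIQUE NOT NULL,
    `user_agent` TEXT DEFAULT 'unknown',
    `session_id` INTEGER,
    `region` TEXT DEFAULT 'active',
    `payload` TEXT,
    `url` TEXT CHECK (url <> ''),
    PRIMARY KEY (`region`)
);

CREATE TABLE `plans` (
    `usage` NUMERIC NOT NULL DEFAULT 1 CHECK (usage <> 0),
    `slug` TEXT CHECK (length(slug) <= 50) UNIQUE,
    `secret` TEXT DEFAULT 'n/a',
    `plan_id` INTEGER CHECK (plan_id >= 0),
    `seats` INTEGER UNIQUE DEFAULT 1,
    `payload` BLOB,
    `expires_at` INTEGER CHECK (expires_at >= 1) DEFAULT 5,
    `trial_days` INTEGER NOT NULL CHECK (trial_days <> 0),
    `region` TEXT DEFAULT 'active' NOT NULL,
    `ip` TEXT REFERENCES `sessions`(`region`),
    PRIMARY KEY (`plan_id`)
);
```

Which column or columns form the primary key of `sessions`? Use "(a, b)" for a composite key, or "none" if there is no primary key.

region is declared PRIMARY KEY as a table-level PRIMARY KEY clause.

region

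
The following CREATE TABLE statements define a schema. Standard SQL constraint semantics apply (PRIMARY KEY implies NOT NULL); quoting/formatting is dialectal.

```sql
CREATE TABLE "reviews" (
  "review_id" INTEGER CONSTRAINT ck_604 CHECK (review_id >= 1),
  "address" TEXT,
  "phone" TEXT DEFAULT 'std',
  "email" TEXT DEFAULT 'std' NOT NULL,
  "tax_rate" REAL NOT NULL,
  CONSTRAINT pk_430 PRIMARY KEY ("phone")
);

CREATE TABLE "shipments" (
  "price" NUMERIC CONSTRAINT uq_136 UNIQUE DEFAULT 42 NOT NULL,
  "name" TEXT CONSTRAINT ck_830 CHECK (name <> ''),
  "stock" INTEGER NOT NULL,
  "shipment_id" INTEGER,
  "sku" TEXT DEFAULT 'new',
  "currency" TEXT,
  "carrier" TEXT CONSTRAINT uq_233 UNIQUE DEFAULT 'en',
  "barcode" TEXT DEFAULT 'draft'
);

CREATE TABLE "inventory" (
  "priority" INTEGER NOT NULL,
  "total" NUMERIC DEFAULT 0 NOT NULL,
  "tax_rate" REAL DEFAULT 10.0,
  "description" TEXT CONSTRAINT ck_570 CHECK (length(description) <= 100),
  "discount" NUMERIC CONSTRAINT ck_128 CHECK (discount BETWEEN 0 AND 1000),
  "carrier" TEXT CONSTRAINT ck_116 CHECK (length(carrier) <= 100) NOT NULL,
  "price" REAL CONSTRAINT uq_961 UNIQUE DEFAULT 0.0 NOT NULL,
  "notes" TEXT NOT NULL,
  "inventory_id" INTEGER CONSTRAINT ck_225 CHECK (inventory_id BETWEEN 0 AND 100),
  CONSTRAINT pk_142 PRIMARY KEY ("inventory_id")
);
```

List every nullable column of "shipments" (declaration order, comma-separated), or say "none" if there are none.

- price: declared NOT NULL → not nullable.
- name: CHECK does not forbid NULL (a CHECK constraint passes when its expression is NULL) → nullable.
- stock: declared NOT NULL → not nullable.
- shipment_id: no NOT NULL constraint applies → nullable.
- sku: DEFAULT only fills an omitted column; an explicit NULL is still allowed → nullable.
- currency: no NOT NULL constraint applies → nullable.
- carrier: UNIQUE does not imply NOT NULL → nullable.
- barcode: DEFAULT only fills an omitted column; an explicit NULL is still allowed → nullable.

name, shipment_id, sku, currency, carrier, barcode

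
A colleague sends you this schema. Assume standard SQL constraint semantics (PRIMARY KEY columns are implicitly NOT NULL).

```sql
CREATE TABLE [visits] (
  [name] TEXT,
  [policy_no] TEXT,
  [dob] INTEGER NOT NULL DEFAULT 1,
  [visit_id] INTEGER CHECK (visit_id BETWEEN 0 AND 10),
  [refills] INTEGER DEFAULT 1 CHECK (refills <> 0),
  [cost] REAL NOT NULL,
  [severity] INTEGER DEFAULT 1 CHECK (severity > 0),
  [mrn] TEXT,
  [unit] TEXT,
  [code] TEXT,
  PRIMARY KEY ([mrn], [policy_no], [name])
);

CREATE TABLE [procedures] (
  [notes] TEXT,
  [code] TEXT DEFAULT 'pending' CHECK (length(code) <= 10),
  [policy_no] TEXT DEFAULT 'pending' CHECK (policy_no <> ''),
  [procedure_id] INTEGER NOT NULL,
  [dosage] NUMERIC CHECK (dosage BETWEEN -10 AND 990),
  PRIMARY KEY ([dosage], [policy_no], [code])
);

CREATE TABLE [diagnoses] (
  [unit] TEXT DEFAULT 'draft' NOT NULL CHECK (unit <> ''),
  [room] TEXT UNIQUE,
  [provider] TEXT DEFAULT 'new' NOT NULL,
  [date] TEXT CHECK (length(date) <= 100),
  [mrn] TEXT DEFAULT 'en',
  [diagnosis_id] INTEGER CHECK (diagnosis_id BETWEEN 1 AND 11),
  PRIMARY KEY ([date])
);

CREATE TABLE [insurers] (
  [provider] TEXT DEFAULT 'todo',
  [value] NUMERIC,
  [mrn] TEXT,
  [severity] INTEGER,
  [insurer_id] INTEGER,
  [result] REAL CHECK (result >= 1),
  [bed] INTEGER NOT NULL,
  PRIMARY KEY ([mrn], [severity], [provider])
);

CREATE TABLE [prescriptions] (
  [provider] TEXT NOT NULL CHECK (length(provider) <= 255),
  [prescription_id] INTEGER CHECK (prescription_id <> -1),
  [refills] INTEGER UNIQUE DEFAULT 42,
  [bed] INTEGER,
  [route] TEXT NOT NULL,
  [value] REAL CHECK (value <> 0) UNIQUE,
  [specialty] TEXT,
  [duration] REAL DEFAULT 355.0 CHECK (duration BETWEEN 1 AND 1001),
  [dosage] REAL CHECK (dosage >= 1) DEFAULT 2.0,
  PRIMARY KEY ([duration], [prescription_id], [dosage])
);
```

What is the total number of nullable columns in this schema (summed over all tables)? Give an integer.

16

visits: 5 nullable (visit_id, refills, severity, unit, code — PK (mrn, policy_no, name) and explicit NOT NULL columns excluded).
procedures: 1 nullable (notes — PK (dosage, policy_no, code) and explicit NOT NULL columns excluded).
diagnoses: 3 nullable (room, mrn, diagnosis_id — PK (date) and explicit NOT NULL columns excluded).
insurers: 3 nullable (value, insurer_id, result — PK (mrn, severity, provider) and explicit NOT NULL columns excluded).
prescriptions: 4 nullable (refills, bed, value, specialty — PK (duration, prescription_id, dosage) and explicit NOT NULL columns excluded).
Total: 5 + 1 + 3 + 3 + 4 = 16.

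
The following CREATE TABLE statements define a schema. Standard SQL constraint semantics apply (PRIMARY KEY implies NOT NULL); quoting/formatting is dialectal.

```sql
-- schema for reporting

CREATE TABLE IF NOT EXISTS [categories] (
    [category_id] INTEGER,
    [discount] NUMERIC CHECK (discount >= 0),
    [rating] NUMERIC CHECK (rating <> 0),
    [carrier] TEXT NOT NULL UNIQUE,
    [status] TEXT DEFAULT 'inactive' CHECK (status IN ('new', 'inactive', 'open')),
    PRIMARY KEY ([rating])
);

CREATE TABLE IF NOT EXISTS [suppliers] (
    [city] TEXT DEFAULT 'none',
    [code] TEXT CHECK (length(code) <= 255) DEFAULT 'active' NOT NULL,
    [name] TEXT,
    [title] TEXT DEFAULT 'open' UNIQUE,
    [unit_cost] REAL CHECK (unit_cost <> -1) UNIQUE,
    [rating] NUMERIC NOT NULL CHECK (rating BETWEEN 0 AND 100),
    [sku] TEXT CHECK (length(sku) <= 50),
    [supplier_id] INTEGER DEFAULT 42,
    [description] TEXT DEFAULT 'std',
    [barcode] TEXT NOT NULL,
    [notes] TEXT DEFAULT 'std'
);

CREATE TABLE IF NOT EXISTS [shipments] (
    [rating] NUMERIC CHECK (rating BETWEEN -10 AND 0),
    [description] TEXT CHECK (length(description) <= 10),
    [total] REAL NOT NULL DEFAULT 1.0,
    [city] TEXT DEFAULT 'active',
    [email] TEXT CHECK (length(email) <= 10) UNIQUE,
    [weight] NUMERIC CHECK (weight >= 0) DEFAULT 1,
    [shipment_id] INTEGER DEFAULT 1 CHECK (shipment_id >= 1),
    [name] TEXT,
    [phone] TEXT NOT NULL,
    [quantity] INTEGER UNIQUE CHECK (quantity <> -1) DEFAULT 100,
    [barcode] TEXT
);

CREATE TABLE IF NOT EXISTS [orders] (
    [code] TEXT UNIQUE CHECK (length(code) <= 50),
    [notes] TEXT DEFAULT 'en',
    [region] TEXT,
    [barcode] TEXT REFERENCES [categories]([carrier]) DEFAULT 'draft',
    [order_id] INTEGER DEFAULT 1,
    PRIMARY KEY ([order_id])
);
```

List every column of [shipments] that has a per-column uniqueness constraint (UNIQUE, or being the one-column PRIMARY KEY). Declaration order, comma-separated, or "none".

- rating: no UNIQUE or single-column PK constraint.
- description: no UNIQUE or single-column PK constraint.
- total: no UNIQUE or single-column PK constraint.
- city: no UNIQUE or single-column PK constraint.
- email: declared UNIQUE → unique.
- weight: no UNIQUE or single-column PK constraint.
- shipment_id: no UNIQUE or single-column PK constraint.
- name: no UNIQUE or single-column PK constraint.
- phone: no UNIQUE or single-column PK constraint.
- quantity: declared UNIQUE → unique.
- barcode: no UNIQUE or single-column PK constraint.

email, quantity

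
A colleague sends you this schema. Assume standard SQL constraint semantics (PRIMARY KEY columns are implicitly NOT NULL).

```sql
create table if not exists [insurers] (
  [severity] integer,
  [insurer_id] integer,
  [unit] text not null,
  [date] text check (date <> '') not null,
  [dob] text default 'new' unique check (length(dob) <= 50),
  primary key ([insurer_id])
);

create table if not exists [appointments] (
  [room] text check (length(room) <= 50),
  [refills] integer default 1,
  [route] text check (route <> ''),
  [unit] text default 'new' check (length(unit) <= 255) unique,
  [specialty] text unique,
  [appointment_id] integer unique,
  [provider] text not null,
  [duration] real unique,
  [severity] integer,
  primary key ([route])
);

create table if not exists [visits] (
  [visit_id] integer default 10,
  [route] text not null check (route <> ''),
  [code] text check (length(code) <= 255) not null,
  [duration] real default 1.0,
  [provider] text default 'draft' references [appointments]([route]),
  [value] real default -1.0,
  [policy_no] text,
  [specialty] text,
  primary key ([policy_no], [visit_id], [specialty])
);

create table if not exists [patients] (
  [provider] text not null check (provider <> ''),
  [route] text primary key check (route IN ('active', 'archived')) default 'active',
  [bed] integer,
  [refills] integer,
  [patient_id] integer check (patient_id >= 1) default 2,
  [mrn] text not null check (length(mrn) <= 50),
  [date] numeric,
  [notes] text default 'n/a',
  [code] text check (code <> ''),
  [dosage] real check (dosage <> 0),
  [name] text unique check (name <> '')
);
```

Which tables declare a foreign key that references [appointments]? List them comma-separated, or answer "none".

visits

- visits.provider references appointments(route).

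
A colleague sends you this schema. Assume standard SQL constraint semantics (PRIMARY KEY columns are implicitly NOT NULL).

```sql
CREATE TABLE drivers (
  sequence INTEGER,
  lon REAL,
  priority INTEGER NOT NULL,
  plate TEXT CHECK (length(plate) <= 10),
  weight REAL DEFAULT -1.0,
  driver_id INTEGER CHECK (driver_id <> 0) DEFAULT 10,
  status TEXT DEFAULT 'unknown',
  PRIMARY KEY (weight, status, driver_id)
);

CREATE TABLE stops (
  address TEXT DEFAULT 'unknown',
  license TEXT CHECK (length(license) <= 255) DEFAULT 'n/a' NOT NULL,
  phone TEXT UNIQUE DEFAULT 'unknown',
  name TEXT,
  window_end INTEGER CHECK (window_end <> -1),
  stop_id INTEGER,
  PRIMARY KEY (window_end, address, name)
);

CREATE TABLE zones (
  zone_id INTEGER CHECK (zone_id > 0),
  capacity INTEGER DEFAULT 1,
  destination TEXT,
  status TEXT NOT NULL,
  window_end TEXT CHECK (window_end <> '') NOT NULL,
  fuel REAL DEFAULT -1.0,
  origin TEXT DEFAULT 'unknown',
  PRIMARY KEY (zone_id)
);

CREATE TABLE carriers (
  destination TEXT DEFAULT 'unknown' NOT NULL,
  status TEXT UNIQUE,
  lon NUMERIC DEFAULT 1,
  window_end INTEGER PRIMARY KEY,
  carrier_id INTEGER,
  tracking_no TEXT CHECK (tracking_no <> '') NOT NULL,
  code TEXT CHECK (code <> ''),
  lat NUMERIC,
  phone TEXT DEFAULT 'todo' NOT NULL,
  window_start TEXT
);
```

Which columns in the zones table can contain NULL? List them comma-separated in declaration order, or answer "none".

- zone_id: part of the PRIMARY KEY, which implies NOT NULL → not nullable.
- capacity: DEFAULT only fills an omitted column; an explicit NULL is still allowed → nullable.
- destination: no NOT NULL constraint applies → nullable.
- status: declared NOT NULL → not nullable.
- window_end: declared NOT NULL → not nullable.
- fuel: DEFAULT only fills an omitted column; an explicit NULL is still allowed → nullable.
- origin: DEFAULT only fills an omitted column; an explicit NULL is still allowed → nullable.

capacity, destination, fuel, origin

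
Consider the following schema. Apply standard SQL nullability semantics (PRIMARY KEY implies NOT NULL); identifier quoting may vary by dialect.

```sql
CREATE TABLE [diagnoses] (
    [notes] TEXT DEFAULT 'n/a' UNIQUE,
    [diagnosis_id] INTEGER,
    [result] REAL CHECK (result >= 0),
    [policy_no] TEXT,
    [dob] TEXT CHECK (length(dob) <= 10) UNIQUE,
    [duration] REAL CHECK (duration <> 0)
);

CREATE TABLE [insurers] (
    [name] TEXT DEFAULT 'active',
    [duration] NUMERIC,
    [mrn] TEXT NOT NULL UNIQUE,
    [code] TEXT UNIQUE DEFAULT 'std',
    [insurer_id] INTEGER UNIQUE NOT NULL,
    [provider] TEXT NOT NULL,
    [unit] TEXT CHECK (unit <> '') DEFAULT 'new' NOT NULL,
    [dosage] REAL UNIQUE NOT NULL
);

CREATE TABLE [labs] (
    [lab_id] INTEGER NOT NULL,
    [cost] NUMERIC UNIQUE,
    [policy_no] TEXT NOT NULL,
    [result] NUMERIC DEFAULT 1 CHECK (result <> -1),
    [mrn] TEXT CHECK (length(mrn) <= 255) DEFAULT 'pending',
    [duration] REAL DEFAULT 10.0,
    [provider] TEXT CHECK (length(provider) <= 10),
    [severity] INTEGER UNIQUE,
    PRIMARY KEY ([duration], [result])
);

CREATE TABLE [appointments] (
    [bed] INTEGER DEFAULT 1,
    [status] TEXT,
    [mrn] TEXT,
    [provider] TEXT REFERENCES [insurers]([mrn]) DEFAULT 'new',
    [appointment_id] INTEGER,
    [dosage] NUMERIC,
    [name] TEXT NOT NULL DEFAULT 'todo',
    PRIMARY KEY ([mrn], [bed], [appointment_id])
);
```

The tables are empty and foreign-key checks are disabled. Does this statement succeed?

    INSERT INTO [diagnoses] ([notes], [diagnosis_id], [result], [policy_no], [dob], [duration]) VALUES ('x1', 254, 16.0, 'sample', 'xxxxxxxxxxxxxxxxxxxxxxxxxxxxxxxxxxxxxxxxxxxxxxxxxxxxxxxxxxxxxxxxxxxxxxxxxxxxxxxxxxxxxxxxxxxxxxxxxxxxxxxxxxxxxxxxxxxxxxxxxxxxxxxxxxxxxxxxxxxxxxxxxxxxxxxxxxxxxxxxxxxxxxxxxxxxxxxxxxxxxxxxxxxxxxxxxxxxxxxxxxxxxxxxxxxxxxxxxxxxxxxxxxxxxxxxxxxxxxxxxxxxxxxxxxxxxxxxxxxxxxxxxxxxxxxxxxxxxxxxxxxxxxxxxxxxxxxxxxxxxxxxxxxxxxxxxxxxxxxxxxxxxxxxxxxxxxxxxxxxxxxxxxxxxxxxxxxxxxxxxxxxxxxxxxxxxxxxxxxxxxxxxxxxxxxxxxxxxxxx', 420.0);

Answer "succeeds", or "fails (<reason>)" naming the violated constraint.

fails (CHECK on dob)

The value 'xxxxxxxxxxxxxxxxxxxxxxxxxxxxxxxxxxxxxxxxxxxxxxxxxxxxxxxxxxxxxxxxxxxxxxxxxxxxxxxxxxxxxxxxxxxxxxxxxxxxxxxxxxxxxxxxxxxxxxxxxxxxxxxxxxxxxxxxxxxxxxxxxxxxxxxxxxxxxxxxxxxxxxxxxxxxxxxxxxxxxxxxxxxxxxxxxxxxxxxxxxxxxxxxxxxxxxxxxxxxxxxxxxxxxxxxxxxxxxxxxxxxxxxxxxxxxxxxxxxxxxxxxxxxxxxxxxxxxxxxxxxxxxxxxxxxxxxxxxxxxxxxxxxxxxxxxxxxxxxxxxxxxxxxxxxxxxxxxxxxxxxxxxxxxxxxxxxxxxxxxxxxxxxxxxxxxxxxxxxxxxxxxxxxxxxxxxxxxxxx' for dob violates CHECK (length(dob) <= 10).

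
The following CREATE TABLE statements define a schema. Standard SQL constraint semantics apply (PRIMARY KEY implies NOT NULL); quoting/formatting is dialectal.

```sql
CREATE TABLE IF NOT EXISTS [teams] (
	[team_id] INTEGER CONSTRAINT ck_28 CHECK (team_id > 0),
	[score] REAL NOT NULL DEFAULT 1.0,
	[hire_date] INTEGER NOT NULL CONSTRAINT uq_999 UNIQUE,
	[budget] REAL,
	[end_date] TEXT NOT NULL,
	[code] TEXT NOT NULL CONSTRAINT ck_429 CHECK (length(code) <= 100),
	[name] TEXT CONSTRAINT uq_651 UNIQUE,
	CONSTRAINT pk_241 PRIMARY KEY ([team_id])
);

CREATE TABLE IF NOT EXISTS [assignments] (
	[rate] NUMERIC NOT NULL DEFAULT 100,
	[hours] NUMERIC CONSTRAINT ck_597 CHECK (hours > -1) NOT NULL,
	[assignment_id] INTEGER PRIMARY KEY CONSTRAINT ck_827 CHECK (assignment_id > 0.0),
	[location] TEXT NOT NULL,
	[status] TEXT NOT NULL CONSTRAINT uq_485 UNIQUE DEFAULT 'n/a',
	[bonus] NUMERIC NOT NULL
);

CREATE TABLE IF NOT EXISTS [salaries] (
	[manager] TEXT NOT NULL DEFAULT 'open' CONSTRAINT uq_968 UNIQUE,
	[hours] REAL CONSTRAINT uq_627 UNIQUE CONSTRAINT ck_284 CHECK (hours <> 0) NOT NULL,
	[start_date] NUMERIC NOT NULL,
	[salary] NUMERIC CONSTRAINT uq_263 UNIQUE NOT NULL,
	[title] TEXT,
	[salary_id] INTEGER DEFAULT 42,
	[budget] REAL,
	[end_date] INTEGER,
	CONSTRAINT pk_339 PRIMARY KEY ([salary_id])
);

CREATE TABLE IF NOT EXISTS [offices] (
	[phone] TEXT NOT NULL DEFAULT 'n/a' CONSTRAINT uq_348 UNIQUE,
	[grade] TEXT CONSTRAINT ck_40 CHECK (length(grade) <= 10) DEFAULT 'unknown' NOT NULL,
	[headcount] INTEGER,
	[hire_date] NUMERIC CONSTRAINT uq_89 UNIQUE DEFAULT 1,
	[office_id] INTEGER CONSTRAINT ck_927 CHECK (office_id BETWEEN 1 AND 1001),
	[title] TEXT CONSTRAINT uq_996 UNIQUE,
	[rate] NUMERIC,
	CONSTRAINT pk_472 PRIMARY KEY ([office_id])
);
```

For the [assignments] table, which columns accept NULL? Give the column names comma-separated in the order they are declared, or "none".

- rate: declared NOT NULL → not nullable.
- hours: declared NOT NULL → not nullable.
- assignment_id: part of the PRIMARY KEY, which implies NOT NULL → not nullable.
- location: declared NOT NULL → not nullable.
- status: declared NOT NULL → not nullable.
- bonus: declared NOT NULL → not nullable.

none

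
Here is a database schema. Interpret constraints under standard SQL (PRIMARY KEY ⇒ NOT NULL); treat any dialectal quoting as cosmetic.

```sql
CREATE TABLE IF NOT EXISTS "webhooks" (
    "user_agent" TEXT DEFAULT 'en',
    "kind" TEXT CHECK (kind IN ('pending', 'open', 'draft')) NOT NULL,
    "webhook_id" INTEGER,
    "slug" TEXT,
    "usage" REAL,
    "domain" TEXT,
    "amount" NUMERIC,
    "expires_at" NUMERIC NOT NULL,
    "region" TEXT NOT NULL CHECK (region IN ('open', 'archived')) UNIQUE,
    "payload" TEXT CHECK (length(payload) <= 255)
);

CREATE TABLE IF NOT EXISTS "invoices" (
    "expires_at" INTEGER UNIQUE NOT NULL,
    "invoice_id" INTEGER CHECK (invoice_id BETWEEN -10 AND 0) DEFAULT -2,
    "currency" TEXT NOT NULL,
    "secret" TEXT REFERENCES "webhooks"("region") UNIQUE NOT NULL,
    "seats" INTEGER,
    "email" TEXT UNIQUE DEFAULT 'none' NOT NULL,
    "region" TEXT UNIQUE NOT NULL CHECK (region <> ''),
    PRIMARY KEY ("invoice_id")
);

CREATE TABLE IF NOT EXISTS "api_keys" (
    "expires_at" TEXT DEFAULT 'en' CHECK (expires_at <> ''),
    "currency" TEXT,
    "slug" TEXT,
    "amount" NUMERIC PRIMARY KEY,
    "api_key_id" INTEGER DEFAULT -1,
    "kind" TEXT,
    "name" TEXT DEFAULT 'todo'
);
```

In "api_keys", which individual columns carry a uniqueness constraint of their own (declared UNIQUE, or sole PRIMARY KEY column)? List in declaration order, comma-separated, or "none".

- expires_at: no UNIQUE or single-column PK constraint.
- currency: no UNIQUE or single-column PK constraint.
- slug: no UNIQUE or single-column PK constraint.
- amount: single-column PRIMARY KEY → unique.
- api_key_id: no UNIQUE or single-column PK constraint.
- kind: no UNIQUE or single-column PK constraint.
- name: no UNIQUE or single-column PK constraint.

amount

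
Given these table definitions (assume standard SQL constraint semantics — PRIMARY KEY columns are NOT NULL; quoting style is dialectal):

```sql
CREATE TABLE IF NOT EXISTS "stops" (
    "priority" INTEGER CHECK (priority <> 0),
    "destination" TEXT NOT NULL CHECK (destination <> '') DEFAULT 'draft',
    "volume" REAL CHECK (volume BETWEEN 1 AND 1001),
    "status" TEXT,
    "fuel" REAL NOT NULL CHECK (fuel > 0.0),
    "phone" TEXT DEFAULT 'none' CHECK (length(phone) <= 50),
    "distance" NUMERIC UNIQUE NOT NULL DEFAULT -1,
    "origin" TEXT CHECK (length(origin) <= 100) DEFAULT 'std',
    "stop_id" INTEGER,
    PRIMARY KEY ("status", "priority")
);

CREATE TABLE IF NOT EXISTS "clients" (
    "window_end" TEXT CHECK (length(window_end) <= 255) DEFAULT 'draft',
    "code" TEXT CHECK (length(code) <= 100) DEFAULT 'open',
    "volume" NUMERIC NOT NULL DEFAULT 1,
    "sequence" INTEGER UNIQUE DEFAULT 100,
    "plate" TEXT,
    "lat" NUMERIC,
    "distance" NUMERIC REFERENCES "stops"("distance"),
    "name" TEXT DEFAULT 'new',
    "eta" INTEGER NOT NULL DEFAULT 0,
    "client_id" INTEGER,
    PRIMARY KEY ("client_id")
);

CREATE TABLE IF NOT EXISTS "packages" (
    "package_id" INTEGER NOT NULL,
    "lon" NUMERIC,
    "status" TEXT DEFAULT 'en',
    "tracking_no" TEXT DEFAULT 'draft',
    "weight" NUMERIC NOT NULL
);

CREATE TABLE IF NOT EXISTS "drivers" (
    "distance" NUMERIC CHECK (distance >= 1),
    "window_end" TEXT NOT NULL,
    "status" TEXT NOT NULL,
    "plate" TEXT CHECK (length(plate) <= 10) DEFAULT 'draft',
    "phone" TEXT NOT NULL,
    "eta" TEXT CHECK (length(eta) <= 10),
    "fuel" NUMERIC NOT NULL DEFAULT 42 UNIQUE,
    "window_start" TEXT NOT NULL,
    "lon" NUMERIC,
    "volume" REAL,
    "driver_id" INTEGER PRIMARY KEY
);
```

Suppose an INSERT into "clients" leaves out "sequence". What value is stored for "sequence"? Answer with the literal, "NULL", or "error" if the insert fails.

100

sequence has an explicit DEFAULT 100.
When the column is omitted from an INSERT, that default is used.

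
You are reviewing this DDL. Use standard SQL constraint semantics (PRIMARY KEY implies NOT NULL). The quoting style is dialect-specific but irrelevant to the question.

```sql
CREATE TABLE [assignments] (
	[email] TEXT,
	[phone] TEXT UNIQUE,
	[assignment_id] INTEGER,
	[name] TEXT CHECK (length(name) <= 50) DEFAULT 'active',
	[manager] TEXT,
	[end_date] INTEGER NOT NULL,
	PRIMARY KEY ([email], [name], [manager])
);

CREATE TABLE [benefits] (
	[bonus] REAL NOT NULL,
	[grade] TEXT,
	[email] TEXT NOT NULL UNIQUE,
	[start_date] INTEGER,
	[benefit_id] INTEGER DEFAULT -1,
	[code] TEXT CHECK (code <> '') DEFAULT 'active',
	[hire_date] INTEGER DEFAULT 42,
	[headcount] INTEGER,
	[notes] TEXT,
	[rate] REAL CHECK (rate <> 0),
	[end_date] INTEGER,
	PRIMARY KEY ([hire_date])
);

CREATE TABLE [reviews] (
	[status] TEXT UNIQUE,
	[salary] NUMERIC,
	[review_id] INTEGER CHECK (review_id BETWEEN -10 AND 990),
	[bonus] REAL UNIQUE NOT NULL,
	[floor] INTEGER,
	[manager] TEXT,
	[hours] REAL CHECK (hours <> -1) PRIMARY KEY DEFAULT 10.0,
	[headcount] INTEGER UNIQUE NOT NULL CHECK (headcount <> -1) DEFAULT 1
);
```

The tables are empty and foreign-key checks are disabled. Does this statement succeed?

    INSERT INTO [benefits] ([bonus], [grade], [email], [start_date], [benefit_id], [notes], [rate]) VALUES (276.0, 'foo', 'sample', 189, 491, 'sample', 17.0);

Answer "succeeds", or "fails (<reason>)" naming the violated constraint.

NOT NULL columns: bonus is supplied; email is supplied; hire_date defaults to 42.
CHECK constraints: 17.0 satisfies (rate <> 0).
No constraint is violated.

succeeds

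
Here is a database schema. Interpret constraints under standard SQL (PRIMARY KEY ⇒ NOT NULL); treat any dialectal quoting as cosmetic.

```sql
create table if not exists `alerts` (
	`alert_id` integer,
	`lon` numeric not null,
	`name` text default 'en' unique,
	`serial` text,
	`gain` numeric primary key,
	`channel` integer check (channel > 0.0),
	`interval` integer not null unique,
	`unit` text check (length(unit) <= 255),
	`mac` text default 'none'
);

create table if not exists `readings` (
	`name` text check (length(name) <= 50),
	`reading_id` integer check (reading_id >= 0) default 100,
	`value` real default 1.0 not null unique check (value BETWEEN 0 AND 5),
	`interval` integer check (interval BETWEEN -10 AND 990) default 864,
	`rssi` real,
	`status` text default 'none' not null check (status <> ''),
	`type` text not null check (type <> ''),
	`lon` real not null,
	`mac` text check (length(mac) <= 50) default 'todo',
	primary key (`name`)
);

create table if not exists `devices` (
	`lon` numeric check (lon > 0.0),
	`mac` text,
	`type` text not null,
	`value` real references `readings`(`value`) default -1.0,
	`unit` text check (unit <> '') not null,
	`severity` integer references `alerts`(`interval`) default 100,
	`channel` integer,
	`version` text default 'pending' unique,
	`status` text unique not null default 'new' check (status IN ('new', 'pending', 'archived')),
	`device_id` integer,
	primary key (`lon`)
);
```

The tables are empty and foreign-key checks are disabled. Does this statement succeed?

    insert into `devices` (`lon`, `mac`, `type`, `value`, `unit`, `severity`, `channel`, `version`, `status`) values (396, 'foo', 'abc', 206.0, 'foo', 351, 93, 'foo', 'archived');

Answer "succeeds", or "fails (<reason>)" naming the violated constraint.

succeeds

NOT NULL columns: lon is supplied; status is supplied; type is supplied; unit is supplied.
CHECK constraints: 396 satisfies (lon > 0.0); 'foo' satisfies (unit <> ''); 'archived' satisfies (status IN ('new', 'pending', 'archived')).
No constraint is violated.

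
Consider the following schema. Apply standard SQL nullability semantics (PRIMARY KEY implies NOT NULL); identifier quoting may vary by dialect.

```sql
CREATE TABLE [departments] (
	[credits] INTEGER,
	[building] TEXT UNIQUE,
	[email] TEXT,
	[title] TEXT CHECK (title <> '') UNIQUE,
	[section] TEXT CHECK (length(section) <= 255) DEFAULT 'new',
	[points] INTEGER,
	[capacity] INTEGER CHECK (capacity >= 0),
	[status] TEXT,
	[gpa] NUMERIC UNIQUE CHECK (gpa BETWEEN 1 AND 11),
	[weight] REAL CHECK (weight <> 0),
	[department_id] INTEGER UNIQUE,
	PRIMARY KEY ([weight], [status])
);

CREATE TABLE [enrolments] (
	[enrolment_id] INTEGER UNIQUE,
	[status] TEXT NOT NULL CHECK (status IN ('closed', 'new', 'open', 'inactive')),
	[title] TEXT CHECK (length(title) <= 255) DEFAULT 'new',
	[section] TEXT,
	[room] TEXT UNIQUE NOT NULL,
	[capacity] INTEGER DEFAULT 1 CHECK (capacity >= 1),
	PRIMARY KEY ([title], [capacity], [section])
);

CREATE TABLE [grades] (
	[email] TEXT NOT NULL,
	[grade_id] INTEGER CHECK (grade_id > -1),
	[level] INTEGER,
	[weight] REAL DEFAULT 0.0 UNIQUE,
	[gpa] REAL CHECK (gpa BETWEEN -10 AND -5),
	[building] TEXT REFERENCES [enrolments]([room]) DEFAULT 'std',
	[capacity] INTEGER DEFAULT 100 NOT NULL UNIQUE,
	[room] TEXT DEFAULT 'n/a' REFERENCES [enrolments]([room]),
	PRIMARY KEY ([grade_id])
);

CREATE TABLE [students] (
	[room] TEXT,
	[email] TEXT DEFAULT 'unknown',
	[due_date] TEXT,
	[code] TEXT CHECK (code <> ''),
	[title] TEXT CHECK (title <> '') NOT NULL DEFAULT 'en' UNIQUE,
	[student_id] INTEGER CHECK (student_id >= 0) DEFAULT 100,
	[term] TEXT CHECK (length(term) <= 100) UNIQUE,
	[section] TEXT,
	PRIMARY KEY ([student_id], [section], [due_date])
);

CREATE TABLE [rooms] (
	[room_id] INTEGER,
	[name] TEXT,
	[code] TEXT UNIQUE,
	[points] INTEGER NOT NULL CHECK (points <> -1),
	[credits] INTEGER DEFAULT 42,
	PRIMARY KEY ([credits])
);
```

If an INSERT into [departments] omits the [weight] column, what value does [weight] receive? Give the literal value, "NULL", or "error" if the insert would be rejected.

error

weight has no DEFAULT clause.
Omitting it would insert NULL, but it is part of the PRIMARY KEY, so the INSERT fails.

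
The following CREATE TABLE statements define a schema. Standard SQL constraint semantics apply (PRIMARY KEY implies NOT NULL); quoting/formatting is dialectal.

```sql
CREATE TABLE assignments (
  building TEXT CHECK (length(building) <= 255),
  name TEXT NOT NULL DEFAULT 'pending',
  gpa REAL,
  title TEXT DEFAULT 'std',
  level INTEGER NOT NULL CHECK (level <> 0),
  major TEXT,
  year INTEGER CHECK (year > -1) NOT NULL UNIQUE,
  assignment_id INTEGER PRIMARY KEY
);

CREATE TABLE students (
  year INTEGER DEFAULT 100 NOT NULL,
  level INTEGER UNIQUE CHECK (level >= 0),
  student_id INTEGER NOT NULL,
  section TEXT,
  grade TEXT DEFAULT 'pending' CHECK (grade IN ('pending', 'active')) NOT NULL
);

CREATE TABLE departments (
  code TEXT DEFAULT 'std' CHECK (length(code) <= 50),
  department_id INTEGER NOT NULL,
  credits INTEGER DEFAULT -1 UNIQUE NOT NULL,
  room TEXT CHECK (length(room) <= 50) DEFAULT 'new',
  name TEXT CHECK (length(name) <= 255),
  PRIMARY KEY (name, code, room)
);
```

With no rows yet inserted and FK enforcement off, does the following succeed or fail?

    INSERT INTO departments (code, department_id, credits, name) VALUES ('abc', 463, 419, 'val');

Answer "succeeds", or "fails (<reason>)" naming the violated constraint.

succeeds

NOT NULL columns: code is supplied; credits is supplied; department_id is supplied; name is supplied; room defaults to 'new'.
CHECK constraints: 'abc' satisfies (length(code) <= 50); 'val' satisfies (length(name) <= 255).
No constraint is violated.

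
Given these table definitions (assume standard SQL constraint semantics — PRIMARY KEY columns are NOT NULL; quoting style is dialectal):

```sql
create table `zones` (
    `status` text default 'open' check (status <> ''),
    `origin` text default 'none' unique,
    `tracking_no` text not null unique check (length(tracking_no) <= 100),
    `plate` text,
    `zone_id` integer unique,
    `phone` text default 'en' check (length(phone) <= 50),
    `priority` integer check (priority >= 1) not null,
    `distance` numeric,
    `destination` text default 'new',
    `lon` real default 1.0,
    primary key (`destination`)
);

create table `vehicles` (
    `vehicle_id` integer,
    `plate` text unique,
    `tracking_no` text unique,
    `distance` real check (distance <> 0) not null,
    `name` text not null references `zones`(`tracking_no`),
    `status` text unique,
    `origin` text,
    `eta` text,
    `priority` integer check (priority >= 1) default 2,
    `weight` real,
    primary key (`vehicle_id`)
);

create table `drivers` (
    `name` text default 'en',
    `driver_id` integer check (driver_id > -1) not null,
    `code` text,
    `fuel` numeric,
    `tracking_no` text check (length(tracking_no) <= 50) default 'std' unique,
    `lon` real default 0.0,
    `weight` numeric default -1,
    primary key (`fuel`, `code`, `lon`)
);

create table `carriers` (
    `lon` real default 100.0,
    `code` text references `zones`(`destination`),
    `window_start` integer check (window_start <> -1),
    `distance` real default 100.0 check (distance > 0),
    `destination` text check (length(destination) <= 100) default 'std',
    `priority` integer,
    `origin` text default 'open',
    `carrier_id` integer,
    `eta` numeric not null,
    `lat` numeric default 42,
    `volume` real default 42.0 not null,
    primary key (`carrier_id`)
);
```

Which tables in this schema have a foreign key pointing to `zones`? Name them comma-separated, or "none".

vehicles, carriers

- vehicles.name references zones(tracking_no).
- carriers.code references zones(destination).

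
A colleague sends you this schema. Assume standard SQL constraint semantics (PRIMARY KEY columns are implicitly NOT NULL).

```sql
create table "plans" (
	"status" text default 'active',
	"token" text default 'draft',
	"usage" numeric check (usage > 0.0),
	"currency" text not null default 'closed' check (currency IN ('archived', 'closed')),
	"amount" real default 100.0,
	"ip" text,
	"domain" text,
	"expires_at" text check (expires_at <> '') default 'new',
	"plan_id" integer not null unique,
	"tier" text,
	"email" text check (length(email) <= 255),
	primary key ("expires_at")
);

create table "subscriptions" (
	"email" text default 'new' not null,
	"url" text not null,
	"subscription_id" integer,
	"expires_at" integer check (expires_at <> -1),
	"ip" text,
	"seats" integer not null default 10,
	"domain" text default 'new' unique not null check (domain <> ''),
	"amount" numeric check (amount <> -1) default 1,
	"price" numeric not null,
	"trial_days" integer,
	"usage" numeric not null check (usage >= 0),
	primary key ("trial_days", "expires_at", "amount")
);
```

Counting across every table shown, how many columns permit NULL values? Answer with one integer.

plans: 8 nullable (status, token, usage, amount, ip, domain, tier, email — PK (expires_at) and explicit NOT NULL columns excluded).
subscriptions: 2 nullable (subscription_id, ip — PK (trial_days, expires_at, amount) and explicit NOT NULL columns excluded).
Total: 8 + 2 = 10.

10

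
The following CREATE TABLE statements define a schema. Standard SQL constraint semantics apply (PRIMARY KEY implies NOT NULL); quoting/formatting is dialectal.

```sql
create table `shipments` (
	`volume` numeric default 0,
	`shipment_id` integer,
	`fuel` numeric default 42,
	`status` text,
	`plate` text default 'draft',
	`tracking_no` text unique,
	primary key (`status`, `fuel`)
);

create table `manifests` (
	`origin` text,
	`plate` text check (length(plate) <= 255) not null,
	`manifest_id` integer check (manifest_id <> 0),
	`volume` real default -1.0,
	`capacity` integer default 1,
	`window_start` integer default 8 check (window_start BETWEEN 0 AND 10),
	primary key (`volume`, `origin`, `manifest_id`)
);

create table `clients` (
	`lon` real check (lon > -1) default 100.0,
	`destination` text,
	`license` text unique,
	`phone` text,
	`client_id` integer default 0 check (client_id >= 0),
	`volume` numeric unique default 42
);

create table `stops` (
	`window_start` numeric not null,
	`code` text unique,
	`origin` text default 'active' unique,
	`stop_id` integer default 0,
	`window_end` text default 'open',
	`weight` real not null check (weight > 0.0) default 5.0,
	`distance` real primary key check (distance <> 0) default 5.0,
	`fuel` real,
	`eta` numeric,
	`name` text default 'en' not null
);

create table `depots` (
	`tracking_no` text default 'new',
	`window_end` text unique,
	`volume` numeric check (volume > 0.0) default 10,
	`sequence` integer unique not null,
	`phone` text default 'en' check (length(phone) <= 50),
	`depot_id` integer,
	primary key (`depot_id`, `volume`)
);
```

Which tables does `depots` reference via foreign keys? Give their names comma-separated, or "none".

none

No column in depots has a REFERENCES clause.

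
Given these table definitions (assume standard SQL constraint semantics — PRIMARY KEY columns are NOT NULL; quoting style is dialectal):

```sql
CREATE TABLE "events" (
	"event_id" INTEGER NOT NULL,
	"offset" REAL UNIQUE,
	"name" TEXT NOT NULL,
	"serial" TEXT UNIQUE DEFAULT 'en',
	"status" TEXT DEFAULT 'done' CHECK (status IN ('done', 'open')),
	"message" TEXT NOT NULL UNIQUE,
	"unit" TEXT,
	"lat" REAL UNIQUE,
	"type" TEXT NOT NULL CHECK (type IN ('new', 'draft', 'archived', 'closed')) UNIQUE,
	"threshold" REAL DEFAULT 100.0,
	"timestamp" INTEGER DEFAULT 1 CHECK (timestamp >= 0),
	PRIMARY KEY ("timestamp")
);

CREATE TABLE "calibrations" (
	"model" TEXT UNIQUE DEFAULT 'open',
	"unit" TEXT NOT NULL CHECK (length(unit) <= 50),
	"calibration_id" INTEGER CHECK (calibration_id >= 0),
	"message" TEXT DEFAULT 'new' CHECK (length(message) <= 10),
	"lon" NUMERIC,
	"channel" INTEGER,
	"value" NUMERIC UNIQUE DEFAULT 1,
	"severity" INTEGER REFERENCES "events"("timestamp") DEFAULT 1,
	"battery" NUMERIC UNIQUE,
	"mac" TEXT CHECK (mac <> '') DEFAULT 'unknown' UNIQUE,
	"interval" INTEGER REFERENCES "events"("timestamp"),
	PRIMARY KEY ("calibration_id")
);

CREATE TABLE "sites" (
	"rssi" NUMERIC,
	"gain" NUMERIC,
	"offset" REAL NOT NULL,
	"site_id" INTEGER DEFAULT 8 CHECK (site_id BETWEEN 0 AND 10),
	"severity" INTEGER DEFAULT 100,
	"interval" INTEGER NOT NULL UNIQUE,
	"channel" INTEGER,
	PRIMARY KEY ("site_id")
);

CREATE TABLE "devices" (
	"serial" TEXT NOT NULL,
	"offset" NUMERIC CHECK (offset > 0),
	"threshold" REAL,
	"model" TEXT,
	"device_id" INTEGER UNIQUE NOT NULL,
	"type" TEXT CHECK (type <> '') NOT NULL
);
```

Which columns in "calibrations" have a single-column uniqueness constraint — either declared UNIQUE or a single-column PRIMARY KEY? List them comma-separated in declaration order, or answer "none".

model, calibration_id, value, battery, mac

- model: declared UNIQUE → unique.
- unit: no UNIQUE or single-column PK constraint.
- calibration_id: single-column PRIMARY KEY → unique.
- message: no UNIQUE or single-column PK constraint.
- lon: no UNIQUE or single-column PK constraint.
- channel: no UNIQUE or single-column PK constraint.
- value: declared UNIQUE → unique.
- severity: no UNIQUE or single-column PK constraint.
- battery: declared UNIQUE → unique.
- mac: declared UNIQUE → unique.
- interval: no UNIQUE or single-column PK constraint.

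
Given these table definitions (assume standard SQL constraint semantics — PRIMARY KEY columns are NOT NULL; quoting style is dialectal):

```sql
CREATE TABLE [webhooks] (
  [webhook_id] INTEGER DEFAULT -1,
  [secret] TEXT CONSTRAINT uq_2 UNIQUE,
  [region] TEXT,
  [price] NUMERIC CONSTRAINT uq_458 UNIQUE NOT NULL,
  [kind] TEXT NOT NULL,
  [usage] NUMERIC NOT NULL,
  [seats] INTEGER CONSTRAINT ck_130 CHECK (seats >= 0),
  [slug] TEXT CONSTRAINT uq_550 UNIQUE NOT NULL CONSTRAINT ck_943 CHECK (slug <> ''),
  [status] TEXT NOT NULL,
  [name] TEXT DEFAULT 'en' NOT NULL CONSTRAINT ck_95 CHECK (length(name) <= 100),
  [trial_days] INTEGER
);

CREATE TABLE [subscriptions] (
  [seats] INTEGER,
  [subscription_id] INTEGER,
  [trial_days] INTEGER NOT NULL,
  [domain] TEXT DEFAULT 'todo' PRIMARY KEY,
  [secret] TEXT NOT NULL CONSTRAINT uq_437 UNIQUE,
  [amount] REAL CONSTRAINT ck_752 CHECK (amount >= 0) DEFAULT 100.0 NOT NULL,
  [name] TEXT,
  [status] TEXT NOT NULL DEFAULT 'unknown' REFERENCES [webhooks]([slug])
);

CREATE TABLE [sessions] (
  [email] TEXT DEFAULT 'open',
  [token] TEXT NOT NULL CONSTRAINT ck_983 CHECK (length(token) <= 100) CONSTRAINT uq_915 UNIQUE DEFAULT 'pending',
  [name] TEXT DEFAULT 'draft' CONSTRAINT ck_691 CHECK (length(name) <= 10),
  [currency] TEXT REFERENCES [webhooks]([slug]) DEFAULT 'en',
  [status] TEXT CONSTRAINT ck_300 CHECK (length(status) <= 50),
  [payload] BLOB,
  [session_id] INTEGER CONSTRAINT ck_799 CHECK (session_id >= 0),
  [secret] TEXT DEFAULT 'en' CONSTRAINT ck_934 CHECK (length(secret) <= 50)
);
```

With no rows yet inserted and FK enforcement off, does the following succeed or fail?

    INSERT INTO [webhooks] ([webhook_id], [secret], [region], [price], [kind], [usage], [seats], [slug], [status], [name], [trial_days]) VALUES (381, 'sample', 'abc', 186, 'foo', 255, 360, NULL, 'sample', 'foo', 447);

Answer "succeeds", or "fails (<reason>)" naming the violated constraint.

fails (NOT NULL on slug)

slug is explicitly set to NULL, but slug is declared NOT NULL.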